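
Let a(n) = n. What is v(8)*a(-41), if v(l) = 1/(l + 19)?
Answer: -41/27 ≈ -1.5185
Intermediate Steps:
v(l) = 1/(19 + l)
v(8)*a(-41) = -41/(19 + 8) = -41/27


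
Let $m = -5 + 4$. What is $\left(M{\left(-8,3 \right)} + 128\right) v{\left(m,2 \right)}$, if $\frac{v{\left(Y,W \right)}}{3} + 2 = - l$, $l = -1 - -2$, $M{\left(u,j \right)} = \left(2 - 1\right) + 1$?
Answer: $-1170$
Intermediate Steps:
$M{\left(u,j \right)} = 2$ ($M{\left(u,j \right)} = 1 + 1 = 2$)
$l = 1$ ($l = -1 + 2 = 1$)
$m = -1$
$v{\left(Y,W \right)} = -9$ ($v{\left(Y,W \right)} = -6 + 3 \left(\left(-1\right) 1\right) = -6 + 3 \left(-1\right) = -6 - 3 = -9$)
$\left(M{\left(-8,3 \right)} + 128\right) v{\left(m,2 \right)} = \left(2 + 128\right) \left(-9\right) = 130 \left(-9\right) = -1170$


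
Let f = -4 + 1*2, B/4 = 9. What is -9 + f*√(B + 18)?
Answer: -9 - 6*√6 ≈ -23.697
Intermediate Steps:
B = 36 (B = 4*9 = 36)
f = -2 (f = -4 + 2 = -2)
-9 + f*√(B + 18) = -9 - 2*√(36 + 18) = -9 - 6*√6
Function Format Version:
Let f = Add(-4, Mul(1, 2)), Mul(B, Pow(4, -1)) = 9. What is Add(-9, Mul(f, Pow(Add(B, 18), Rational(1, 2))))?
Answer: Add(-9, Mul(-6, Pow(6, Rational(1, 2)))) ≈ -23.697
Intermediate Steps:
B = 36 (B = Mul(4, 9) = 36)
f = -2 (f = Add(-4, 2) = -2)
Add(-9, Mul(f, Pow(Add(B, 18), Rational(1, 2)))) = Add(-9, Mul(-2, Pow(Add(36, 18), Rational(1, 2)))) = Add(-9, Mul(-2, Pow(54, Rational(1, 2)))) = Add(-9, Mul(-2, Mul(3, Pow(6, Rational(1, 2))))) = Add(-9, Mul(-6, Pow(6, Rational(1, 2))))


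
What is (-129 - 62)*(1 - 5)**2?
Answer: -3056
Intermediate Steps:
(-129 - 62)*(1 - 5)**2 = -191*(-4)**2 = -191*16 = -3056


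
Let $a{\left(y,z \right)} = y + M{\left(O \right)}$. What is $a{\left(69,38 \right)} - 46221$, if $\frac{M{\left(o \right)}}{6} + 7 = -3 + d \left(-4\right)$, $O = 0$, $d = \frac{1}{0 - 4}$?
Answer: $-46206$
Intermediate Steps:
$d = - \frac{1}{4}$ ($d = \frac{1}{-4} = - \frac{1}{4} \approx -0.25$)
$M{\left(o \right)} = -54$ ($M{\left(o \right)} = -42 + 6 \left(-3 - -1\right) = -42 + 6 \left(-3 + 1\right) = -42 + 6 \left(-2\right) = -42 - 12 = -54$)
$a{\left(y,z \right)} = -54 + y$ ($a{\left(y,z \right)} = y - 54 = -54 + y$)
$a{\left(69,38 \right)} - 46221 = \left(-54 + 69\right) - 46221 = 15 - 46221 = -46206$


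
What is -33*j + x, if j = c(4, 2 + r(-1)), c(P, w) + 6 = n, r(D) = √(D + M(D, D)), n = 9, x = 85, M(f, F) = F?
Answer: -14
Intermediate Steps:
r(D) = √2*√D (r(D) = √(D + D) = √(2*D) = √2*√D)
c(P, w) = 3 (c(P, w) = -6 + 9 = 3)
j = 3
-33*j + x = -33*3 + 85 = -99 + 85 = -14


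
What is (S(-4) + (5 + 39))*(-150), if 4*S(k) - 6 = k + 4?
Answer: -6825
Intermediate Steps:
S(k) = 5/2 + k/4 (S(k) = 3/2 + (k + 4)/4 = 3/2 + (4 + k)/4 = 3/2 + (1 + k/4) = 5/2 + k/4)
(S(-4) + (5 + 39))*(-150) = ((5/2 + (1/4)*(-4)) + (5 + 39))*(-150) = ((5/2 - 1) + 44)*(-150) = (3/2 + 44)*(-150) = (91/2)*(-150) = -6825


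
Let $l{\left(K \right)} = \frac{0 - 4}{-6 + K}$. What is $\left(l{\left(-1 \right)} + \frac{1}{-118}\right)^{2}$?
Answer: $\frac{216225}{682276} \approx 0.31692$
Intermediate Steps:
$l{\left(K \right)} = - \frac{4}{-6 + K}$
$\left(l{\left(-1 \right)} + \frac{1}{-118}\right)^{2} = \left(- \frac{4}{-6 - 1} + \frac{1}{-118}\right)^{2} = \left(- \frac{4}{-7} - \frac{1}{118}\right)^{2} = \left(\left(-4\right) \left(- \frac{1}{7}\right) - \frac{1}{118}\right)^{2} = \left(\frac{4}{7} - \frac{1}{118}\right)^{2} = \left(\frac{465}{826}\right)^{2} = \frac{216225}{682276}$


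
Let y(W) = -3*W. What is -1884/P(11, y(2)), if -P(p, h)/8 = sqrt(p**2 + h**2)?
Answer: 3*sqrt(157)/2 ≈ 18.795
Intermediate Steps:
P(p, h) = -8*sqrt(h**2 + p**2) (P(p, h) = -8*sqrt(p**2 + h**2) = -8*sqrt(h**2 + p**2))
-1884/P(11, y(2)) = -1884*(-1/(8*sqrt((-3*2)**2 + 11**2))) = -1884*(-1/(8*sqrt((-6)**2 + 121))) = -1884*(-1/(8*sqrt(36 + 121))) = -1884*(-sqrt(157)/1256) = -(-3)*sqrt(157)/2 = 3*sqrt(157)/2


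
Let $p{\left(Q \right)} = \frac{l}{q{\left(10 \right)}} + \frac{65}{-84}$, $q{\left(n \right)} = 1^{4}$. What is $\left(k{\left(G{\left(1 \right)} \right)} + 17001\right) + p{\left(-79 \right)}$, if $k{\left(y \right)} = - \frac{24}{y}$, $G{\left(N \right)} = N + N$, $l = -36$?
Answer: $\frac{1423987}{84} \approx 16952.0$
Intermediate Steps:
$q{\left(n \right)} = 1$
$G{\left(N \right)} = 2 N$
$p{\left(Q \right)} = - \frac{3089}{84}$ ($p{\left(Q \right)} = - \frac{36}{1} + \frac{65}{-84} = \left(-36\right) 1 + 65 \left(- \frac{1}{84}\right) = -36 - \frac{65}{84} = - \frac{3089}{84}$)
$\left(k{\left(G{\left(1 \right)} \right)} + 17001\right) + p{\left(-79 \right)} = \left(- \frac{24}{2 \cdot 1} + 17001\right) - \frac{3089}{84} = \left(- \frac{24}{2} + 17001\right) - \frac{3089}{84} = \left(\left(-24\right) \frac{1}{2} + 17001\right) - \frac{3089}{84} = \left(-12 + 17001\right) - \frac{3089}{84} = 16989 - \frac{3089}{84} = \frac{1423987}{84}$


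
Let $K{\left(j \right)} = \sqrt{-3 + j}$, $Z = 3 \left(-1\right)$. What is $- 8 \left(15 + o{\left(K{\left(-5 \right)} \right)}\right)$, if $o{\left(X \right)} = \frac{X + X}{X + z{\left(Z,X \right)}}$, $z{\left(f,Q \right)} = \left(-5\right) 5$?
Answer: $- \frac{76088}{633} + \frac{800 i \sqrt{2}}{633} \approx -120.2 + 1.7873 i$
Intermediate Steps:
$Z = -3$
$z{\left(f,Q \right)} = -25$
$o{\left(X \right)} = \frac{2 X}{-25 + X}$ ($o{\left(X \right)} = \frac{X + X}{X - 25} = \frac{2 X}{-25 + X}$)
$- 8 \left(15 + o{\left(K{\left(-5 \right)} \right)}\right) = - 8 \left(15 + \frac{2 \sqrt{-3 - 5}}{-25 + \sqrt{-3 - 5}}\right) = - 8 \left(15 + \frac{2 \sqrt{-8}}{-25 + \sqrt{-8}}\right) = - 8 \left(15 + \frac{2 \cdot 2 i \sqrt{2}}{-25 + 2 i \sqrt{2}}\right) = - 8 \left(15 + \frac{4 i \sqrt{2}}{-25 + 2 i \sqrt{2}}\right) = -120 - \frac{32 i \sqrt{2}}{-25 + 2 i \sqrt{2}}$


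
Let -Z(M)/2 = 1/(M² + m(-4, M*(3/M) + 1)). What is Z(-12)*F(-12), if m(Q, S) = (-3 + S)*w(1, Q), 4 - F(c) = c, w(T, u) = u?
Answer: -8/35 ≈ -0.22857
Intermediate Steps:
F(c) = 4 - c
m(Q, S) = Q*(-3 + S) (m(Q, S) = (-3 + S)*Q = Q*(-3 + S))
Z(M) = -2/(-4 + M²) (Z(M) = -2/(M² - 4*(-3 + (M*(3/M) + 1))) = -2/(M² - 4*(-3 + (3 + 1))) = -2/(M² - 4*(-3 + 4)) = -2/(M² - 4*1) = -2/(M² - 4) = -2/(-4 + M²))
Z(-12)*F(-12) = (-2/(-4 + (-12)²))*(4 - 1*(-12)) = (-2/(-4 + 144))*(4 + 12) = -2/140*16 = -2*1/140*16 = -1/70*16 = -8/35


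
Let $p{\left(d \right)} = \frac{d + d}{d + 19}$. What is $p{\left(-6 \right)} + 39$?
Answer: $\frac{495}{13} \approx 38.077$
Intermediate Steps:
$p{\left(d \right)} = \frac{2 d}{19 + d}$
$p{\left(-6 \right)} + 39 = 2 \left(-6\right) \frac{1}{19 - 6} + 39 = 2 \left(-6\right) \frac{1}{13} + 39 = - \frac{12}{13} + 39 = \frac{495}{13}$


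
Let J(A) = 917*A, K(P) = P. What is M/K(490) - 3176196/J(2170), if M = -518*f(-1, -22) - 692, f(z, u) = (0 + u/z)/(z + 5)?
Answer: -17556197/1989890 ≈ -8.8227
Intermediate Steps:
f(z, u) = u/(z*(5 + z)) (f(z, u) = (u/z)/(5 + z) = u/(z*(5 + z)))
M = -3541 (M = -(-11396)/((-1)*(5 - 1)) - 692 = -(-11396)*(-1)/4 - 692 = -518*11/2 - 692 = -2849 - 692 = -3541)
M/K(490) - 3176196/J(2170) = -3541/490 - 3176196/(917*2170) = -3541*1/490 - 3176196/1989890 = -3541/490 - 3176196*1/1989890 = -3541/490 - 1588098/994945 = -17556197/1989890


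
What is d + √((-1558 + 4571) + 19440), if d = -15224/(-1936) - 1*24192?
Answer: -532051/22 + √22453 ≈ -24034.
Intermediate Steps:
d = -532051/22 (d = -15224*(-1/1936) - 24192 = 173/22 - 24192 = -532051/22 ≈ -24184.)
d + √((-1558 + 4571) + 19440) = -532051/22 + √((-1558 + 4571) + 19440) = -532051/22 + √(3013 + 19440) = -532051/22 + √22453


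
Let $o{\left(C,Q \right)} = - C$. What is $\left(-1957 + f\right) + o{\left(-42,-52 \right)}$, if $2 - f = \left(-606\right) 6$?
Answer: $1723$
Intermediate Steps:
$f = 3638$ ($f = 2 - \left(-606\right) 6 = 2 - -3636 = 2 + 3636 = 3638$)
$\left(-1957 + f\right) + o{\left(-42,-52 \right)} = \left(-1957 + 3638\right) - -42 = 1681 + 42 = 1723$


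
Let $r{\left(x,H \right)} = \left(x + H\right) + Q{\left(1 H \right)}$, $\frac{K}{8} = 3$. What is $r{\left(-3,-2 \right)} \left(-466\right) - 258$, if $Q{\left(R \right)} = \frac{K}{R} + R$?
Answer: $8596$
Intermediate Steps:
$K = 24$ ($K = 8 \cdot 3 = 24$)
$Q{\left(R \right)} = R + \frac{24}{R}$ ($Q{\left(R \right)} = \frac{24}{R} + R = R + \frac{24}{R}$)
$r{\left(x,H \right)} = x + 2 H + \frac{24}{H}$ ($r{\left(x,H \right)} = \left(x + H\right) + \left(1 H + \frac{24}{1 H}\right) = \left(H + x\right) + \left(H + \frac{24}{H}\right) = x + 2 H + \frac{24}{H}$)
$r{\left(-3,-2 \right)} \left(-466\right) - 258 = \left(-3 + 2 \left(-2\right) + \frac{24}{-2}\right) \left(-466\right) - 258 = \left(-3 - 4 + 24 \left(- \frac{1}{2}\right)\right) \left(-466\right) - 258 = \left(-3 - 4 - 12\right) \left(-466\right) - 258 = \left(-19\right) \left(-466\right) - 258 = 8854 - 258 = 8596$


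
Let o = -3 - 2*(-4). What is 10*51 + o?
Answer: 515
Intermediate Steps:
o = 5 (o = -3 + 8 = 5)
10*51 + o = 10*51 + 5 = 510 + 5 = 515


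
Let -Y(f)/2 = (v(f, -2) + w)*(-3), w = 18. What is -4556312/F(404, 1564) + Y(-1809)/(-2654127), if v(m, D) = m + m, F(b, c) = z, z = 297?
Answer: -149296596104/9731799 ≈ -15341.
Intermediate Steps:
F(b, c) = 297
v(m, D) = 2*m
Y(f) = 108 + 12*f (Y(f) = -2*(2*f + 18)*(-3) = -2*(18 + 2*f)*(-3) = -2*(-54 - 6*f) = 108 + 12*f)
-4556312/F(404, 1564) + Y(-1809)/(-2654127) = -4556312/297 + (108 + 12*(-1809))/(-2654127) = -4556312*1/297 + (108 - 21708)*(-1/2654127) = -4556312/297 - 21600*(-1/2654127) = -4556312/297 + 800/98301 = -149296596104/9731799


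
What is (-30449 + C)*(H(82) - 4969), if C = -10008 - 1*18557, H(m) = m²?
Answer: -103569570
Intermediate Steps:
C = -28565 (C = -10008 - 18557 = -28565)
(-30449 + C)*(H(82) - 4969) = (-30449 - 28565)*(82² - 4969) = -59014*(6724 - 4969) = -59014*1755 = -103569570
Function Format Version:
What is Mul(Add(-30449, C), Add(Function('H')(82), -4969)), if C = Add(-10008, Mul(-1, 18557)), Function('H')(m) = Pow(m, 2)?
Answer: -103569570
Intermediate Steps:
C = -28565 (C = Add(-10008, -18557) = -28565)
Mul(Add(-30449, C), Add(Function('H')(82), -4969)) = Mul(Add(-30449, -28565), Add(Pow(82, 2), -4969)) = Mul(-59014, Add(6724, -4969)) = Mul(-59014, 1755) = -103569570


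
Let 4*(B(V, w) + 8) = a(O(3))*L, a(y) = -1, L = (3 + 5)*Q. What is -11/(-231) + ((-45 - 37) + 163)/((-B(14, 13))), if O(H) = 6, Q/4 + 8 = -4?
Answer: -1613/1848 ≈ -0.87284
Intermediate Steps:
Q = -48 (Q = -32 + 4*(-4) = -32 - 16 = -48)
L = -384 (L = (3 + 5)*(-48) = 8*(-48) = -384)
B(V, w) = 88 (B(V, w) = -8 + (-1*(-384))/4 = -8 + (¼)*384 = -8 + 96 = 88)
-11/(-231) + ((-45 - 37) + 163)/((-B(14, 13))) = -11/(-231) + ((-45 - 37) + 163)/((-1*88)) = -11*(-1/231) + (-82 + 163)/(-88) = 1/21 + 81*(-1/88) = 1/21 - 81/88 = -1613/1848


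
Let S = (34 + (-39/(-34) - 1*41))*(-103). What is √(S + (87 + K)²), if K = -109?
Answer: √1256402/34 ≈ 32.967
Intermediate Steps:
S = 20497/34 (S = (34 + (-39*(-1/34) - 41))*(-103) = (34 + (39/34 - 41))*(-103) = (34 - 1355/34)*(-103) = -199/34*(-103) = 20497/34 ≈ 602.85)
√(S + (87 + K)²) = √(20497/34 + (87 - 109)²) = √(20497/34 + (-22)²) = √(20497/34 + 484) = √(36953/34) = √1256402/34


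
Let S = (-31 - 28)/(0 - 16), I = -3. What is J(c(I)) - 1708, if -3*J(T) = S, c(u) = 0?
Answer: -82043/48 ≈ -1709.2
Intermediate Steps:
S = 59/16 (S = -59/(-16) = -59*(-1/16) = 59/16 ≈ 3.6875)
J(T) = -59/48 (J(T) = -1/3*59/16 = -59/48)
J(c(I)) - 1708 = -59/48 - 1708 = -82043/48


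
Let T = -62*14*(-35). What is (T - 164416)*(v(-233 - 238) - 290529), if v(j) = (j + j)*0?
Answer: 38941345044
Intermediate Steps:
v(j) = 0 (v(j) = (2*j)*0 = 0)
T = 30380 (T = -868*(-35) = 30380)
(T - 164416)*(v(-233 - 238) - 290529) = (30380 - 164416)*(0 - 290529) = -134036*(-290529) = 38941345044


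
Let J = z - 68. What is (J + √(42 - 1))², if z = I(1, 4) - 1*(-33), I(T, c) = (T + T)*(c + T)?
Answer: (-25 + √41)² ≈ 345.84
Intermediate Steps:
I(T, c) = 2*T*(T + c) (I(T, c) = (2*T)*(T + c) = 2*T*(T + c))
z = 43 (z = 2*1*(1 + 4) - 1*(-33) = 2*1*5 + 33 = 10 + 33 = 43)
J = -25 (J = 43 - 68 = -25)
(J + √(42 - 1))² = (-25 + √(42 - 1))² = (-25 + √41)²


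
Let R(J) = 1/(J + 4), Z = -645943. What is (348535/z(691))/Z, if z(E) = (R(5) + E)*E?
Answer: -627363/555255186572 ≈ -1.1299e-6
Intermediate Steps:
R(J) = 1/(4 + J)
z(E) = E*(⅑ + E) (z(E) = (1/(4 + 5) + E)*E = (1/9 + E)*E = (⅑ + E)*E = E*(⅑ + E))
(348535/z(691))/Z = (348535/((691*(⅑ + 691))))/(-645943) = (348535/((691*(6220/9))))*(-1/645943) = (348535/(4298020/9))*(-1/645943) = (348535*(9/4298020))*(-1/645943) = (627363/859604)*(-1/645943) = -627363/555255186572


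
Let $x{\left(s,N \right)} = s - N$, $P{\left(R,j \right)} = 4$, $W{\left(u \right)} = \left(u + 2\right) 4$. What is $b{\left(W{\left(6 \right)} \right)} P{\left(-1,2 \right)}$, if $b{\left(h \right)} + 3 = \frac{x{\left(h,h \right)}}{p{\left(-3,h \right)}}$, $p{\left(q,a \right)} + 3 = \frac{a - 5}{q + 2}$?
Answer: $-12$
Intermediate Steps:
$W{\left(u \right)} = 8 + 4 u$ ($W{\left(u \right)} = \left(2 + u\right) 4 = 8 + 4 u$)
$p{\left(q,a \right)} = -3 + \frac{-5 + a}{2 + q}$ ($p{\left(q,a \right)} = -3 + \frac{a - 5}{q + 2} = -3 + \frac{-5 + a}{2 + q}$)
$b{\left(h \right)} = -3$ ($b{\left(h \right)} = -3 + \frac{h - h}{\frac{1}{2 - 3} \left(-11 + h - -9\right)} = -3 + \frac{0}{\frac{1}{-1} \left(-11 + h + 9\right)} = -3 + \frac{0}{\left(-1\right) \left(-2 + h\right)} = -3 + \frac{0}{2 - h} = -3 + 0 = -3$)
$b{\left(W{\left(6 \right)} \right)} P{\left(-1,2 \right)} = \left(-3\right) 4 = -12$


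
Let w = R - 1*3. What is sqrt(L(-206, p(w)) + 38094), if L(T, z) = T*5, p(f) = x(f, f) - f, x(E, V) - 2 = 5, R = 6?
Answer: 2*sqrt(9266) ≈ 192.52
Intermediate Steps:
x(E, V) = 7 (x(E, V) = 2 + 5 = 7)
w = 3 (w = 6 - 1*3 = 6 - 3 = 3)
p(f) = 7 - f
L(T, z) = 5*T
sqrt(L(-206, p(w)) + 38094) = sqrt(5*(-206) + 38094) = sqrt(-1030 + 38094) = sqrt(37064) = 2*sqrt(9266)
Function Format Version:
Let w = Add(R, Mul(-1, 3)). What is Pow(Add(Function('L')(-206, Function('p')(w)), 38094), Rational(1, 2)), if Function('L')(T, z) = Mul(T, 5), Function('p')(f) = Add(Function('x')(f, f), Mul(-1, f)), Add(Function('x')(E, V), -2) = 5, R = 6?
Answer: Mul(2, Pow(9266, Rational(1, 2))) ≈ 192.52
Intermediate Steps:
Function('x')(E, V) = 7 (Function('x')(E, V) = Add(2, 5) = 7)
w = 3 (w = Add(6, Mul(-1, 3)) = Add(6, -3) = 3)
Function('p')(f) = Add(7, Mul(-1, f))
Function('L')(T, z) = Mul(5, T)
Pow(Add(Function('L')(-206, Function('p')(w)), 38094), Rational(1, 2)) = Pow(Add(Mul(5, -206), 38094), Rational(1, 2)) = Pow(Add(-1030, 38094), Rational(1, 2)) = Pow(37064, Rational(1, 2)) = Mul(2, Pow(9266, Rational(1, 2)))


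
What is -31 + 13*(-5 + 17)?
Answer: 125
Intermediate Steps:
-31 + 13*(-5 + 17) = -31 + 13*12 = -31 + 156 = 125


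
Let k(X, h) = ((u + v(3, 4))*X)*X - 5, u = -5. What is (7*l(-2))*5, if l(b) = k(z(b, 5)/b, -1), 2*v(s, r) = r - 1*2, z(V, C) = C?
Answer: -1050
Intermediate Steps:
v(s, r) = -1 + r/2 (v(s, r) = (r - 1*2)/2 = (r - 2)/2 = (-2 + r)/2 = -1 + r/2)
k(X, h) = -5 - 4*X² (k(X, h) = ((-5 + (-1 + (½)*4))*X)*X - 5 = ((-5 + (-1 + 2))*X)*X - 5 = ((-5 + 1)*X)*X - 5 = (-4*X)*X - 5 = -4*X² - 5 = -5 - 4*X²)
l(b) = -5 - 100/b² (l(b) = -5 - 4*25/b² = -5 - 100/b²)
(7*l(-2))*5 = (7*(-5 - 100/(-2)²))*5 = (7*(-5 - 100*¼))*5 = (7*(-5 - 25))*5 = (7*(-30))*5 = -210*5 = -1050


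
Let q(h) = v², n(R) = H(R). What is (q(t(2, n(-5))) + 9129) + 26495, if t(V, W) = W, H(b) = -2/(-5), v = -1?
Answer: 35625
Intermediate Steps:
H(b) = ⅖ (H(b) = -2*(-⅕) = ⅖)
n(R) = ⅖
q(h) = 1 (q(h) = (-1)² = 1)
(q(t(2, n(-5))) + 9129) + 26495 = (1 + 9129) + 26495 = 9130 + 26495 = 35625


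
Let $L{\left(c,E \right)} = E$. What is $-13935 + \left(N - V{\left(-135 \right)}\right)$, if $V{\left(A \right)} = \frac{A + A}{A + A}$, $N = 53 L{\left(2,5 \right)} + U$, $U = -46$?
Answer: $-13717$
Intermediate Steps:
$N = 219$ ($N = 53 \cdot 5 - 46 = 265 - 46 = 219$)
$V{\left(A \right)} = 1$ ($V{\left(A \right)} = \frac{2 A}{2 A} = 2 A \frac{1}{2 A} = 1$)
$-13935 + \left(N - V{\left(-135 \right)}\right) = -13935 + \left(219 - 1\right) = -13935 + 218 = -13717$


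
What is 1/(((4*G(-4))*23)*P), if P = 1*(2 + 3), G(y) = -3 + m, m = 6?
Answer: 1/1380 ≈ 0.00072464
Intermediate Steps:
G(y) = 3 (G(y) = -3 + 6 = 3)
P = 5 (P = 1*5 = 5)
1/(((4*G(-4))*23)*P) = 1/(((4*3)*23)*5) = 1/((12*23)*5) = 1/(276*5) = 1/1380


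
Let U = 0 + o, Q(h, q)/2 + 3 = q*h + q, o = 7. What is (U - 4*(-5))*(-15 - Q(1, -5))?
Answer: 297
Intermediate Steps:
Q(h, q) = -6 + 2*q + 2*h*q (Q(h, q) = -6 + 2*(q*h + q) = -6 + 2*(h*q + q) = -6 + 2*(q + h*q) = -6 + (2*q + 2*h*q) = -6 + 2*q + 2*h*q)
U = 7 (U = 0 + 7 = 7)
(U - 4*(-5))*(-15 - Q(1, -5)) = (7 - 4*(-5))*(-15 - (-6 + 2*(-5) + 2*1*(-5))) = (7 + 20)*(-15 - (-6 - 10 - 10)) = 27*(-15 - 1*(-26)) = 27*(-15 + 26) = 27*11 = 297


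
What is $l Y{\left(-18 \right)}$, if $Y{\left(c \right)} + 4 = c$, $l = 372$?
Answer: $-8184$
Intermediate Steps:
$Y{\left(c \right)} = -4 + c$
$l Y{\left(-18 \right)} = 372 \left(-4 - 18\right) = 372 \left(-22\right) = -8184$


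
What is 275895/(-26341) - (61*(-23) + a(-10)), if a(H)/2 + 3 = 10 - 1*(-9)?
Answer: 35837616/26341 ≈ 1360.5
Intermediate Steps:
a(H) = 32 (a(H) = -6 + 2*(10 - 1*(-9)) = -6 + 2*(10 + 9) = -6 + 2*19 = -6 + 38 = 32)
275895/(-26341) - (61*(-23) + a(-10)) = 275895/(-26341) - (61*(-23) + 32) = 275895*(-1/26341) - (-1403 + 32) = -275895/26341 - 1*(-1371) = -275895/26341 + 1371 = 35837616/26341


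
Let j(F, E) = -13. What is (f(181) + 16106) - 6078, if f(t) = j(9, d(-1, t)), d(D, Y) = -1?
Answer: 10015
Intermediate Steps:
f(t) = -13
(f(181) + 16106) - 6078 = (-13 + 16106) - 6078 = 16093 - 6078 = 10015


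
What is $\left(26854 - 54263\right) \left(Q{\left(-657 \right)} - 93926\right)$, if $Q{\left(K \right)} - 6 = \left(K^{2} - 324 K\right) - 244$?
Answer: $-15084625377$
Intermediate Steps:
$Q{\left(K \right)} = -238 + K^{2} - 324 K$ ($Q{\left(K \right)} = 6 - \left(244 - K^{2} + 324 K\right) = -238 + K^{2} - 324 K$)
$\left(26854 - 54263\right) \left(Q{\left(-657 \right)} - 93926\right) = \left(26854 - 54263\right) \left(\left(-238 + \left(-657\right)^{2} - -212868\right) - 93926\right) = - 27409 \left(\left(-238 + 431649 + 212868\right) - 93926\right) = - 27409 \left(644279 - 93926\right) = \left(-27409\right) 550353 = -15084625377$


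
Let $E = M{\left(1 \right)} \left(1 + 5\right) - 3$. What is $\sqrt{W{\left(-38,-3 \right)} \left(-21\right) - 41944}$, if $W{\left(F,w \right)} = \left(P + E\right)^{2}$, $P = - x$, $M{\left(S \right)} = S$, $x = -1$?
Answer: $2 i \sqrt{10570} \approx 205.62 i$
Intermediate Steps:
$P = 1$ ($P = \left(-1\right) \left(-1\right) = 1$)
$E = 3$ ($E = 1 \left(1 + 5\right) - 3 = 1 \cdot 6 - 3 = 6 - 3 = 3$)
$W{\left(F,w \right)} = 16$ ($W{\left(F,w \right)} = \left(1 + 3\right)^{2} = 4^{2} = 16$)
$\sqrt{W{\left(-38,-3 \right)} \left(-21\right) - 41944} = \sqrt{16 \left(-21\right) - 41944} = \sqrt{-336 - 41944} = \sqrt{-42280} = 2 i \sqrt{10570}$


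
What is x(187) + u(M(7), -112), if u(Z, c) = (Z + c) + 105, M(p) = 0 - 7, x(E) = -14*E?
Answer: -2632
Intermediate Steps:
M(p) = -7
u(Z, c) = 105 + Z + c
x(187) + u(M(7), -112) = -14*187 + (105 - 7 - 112) = -2618 - 14 = -2632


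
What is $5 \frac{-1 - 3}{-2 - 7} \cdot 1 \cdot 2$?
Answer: $\frac{40}{9} \approx 4.4444$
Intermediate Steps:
$5 \frac{-1 - 3}{-2 - 7} \cdot 1 \cdot 2 = 5 - \frac{4}{-9} \cdot 1 \cdot 2 = 5 \left(-4\right) \left(- \frac{1}{9}\right) 1 \cdot 2 = 5 \cdot \frac{4}{9} \cdot 1 \cdot 2 = 5 \cdot \frac{4}{9} \cdot 2 = 5 \cdot \frac{8}{9} = \frac{40}{9}$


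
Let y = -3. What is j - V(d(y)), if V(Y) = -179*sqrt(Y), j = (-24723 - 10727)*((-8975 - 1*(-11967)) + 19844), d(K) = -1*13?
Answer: -809536200 + 179*I*sqrt(13) ≈ -8.0954e+8 + 645.39*I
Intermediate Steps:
d(K) = -13
j = -809536200 (j = -35450*((-8975 + 11967) + 19844) = -35450*(2992 + 19844) = -35450*22836 = -809536200)
j - V(d(y)) = -809536200 - (-179)*sqrt(-13) = -809536200 - (-179)*I*sqrt(13) = -809536200 + 179*I*sqrt(13)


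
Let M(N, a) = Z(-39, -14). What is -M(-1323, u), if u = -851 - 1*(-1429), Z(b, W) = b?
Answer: 39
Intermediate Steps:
u = 578 (u = -851 + 1429 = 578)
M(N, a) = -39
-M(-1323, u) = -1*(-39) = 39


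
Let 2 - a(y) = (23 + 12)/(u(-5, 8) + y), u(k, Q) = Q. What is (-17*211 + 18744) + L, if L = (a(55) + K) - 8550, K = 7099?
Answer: 123367/9 ≈ 13707.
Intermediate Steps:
a(y) = 2 - 35/(8 + y) (a(y) = 2 - (23 + 12)/(8 + y) = 2 - 35/(8 + y))
L = -13046/9 (L = ((-19 + 2*55)/(8 + 55) + 7099) - 8550 = ((-19 + 110)/63 + 7099) - 8550 = ((1/63)*91 + 7099) - 8550 = (13/9 + 7099) - 8550 = 63904/9 - 8550 = -13046/9 ≈ -1449.6)
(-17*211 + 18744) + L = (-17*211 + 18744) - 13046/9 = (-3587 + 18744) - 13046/9 = 15157 - 13046/9 = 123367/9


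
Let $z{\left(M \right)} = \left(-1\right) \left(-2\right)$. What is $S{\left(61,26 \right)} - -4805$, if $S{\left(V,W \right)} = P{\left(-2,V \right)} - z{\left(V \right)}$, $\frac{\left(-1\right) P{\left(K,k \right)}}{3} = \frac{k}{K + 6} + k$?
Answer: $\frac{18297}{4} \approx 4574.3$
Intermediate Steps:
$z{\left(M \right)} = 2$
$P{\left(K,k \right)} = - 3 k - \frac{3 k}{6 + K}$ ($P{\left(K,k \right)} = - 3 \left(\frac{k}{K + 6} + k\right) = - 3 \left(\frac{k}{6 + K} + k\right) = - 3 \left(k + \frac{k}{6 + K}\right) = - 3 k - \frac{3 k}{6 + K}$)
$S{\left(V,W \right)} = -2 - \frac{15 V}{4}$ ($S{\left(V,W \right)} = - \frac{3 V \left(7 - 2\right)}{6 - 2} - 2 = \left(-3\right) V \frac{1}{4} \cdot 5 - 2 = - \frac{15 V}{4} - 2 = -2 - \frac{15 V}{4}$)
$S{\left(61,26 \right)} - -4805 = \left(-2 - \frac{915}{4}\right) - -4805 = \left(-2 - \frac{915}{4}\right) + 4805 = - \frac{923}{4} + 4805 = \frac{18297}{4}$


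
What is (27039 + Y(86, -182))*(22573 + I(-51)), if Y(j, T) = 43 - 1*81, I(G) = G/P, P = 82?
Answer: 49977095935/82 ≈ 6.0948e+8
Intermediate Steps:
I(G) = G/82
Y(j, T) = -38 (Y(j, T) = 43 - 81 = -38)
(27039 + Y(86, -182))*(22573 + I(-51)) = (27039 - 38)*(22573 + (1/82)*(-51)) = 27001*(22573 - 51/82) = 27001*(1850935/82) = 49977095935/82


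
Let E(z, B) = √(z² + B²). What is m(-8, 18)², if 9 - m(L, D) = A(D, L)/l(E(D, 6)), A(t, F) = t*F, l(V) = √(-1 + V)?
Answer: (9 + 144/√(-1 + 6*√10))² ≈ 1846.1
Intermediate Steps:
E(z, B) = √(B² + z²)
A(t, F) = F*t
m(L, D) = 9 - D*L/√(-1 + √(36 + D²)) (m(L, D) = 9 - L*D/(√(-1 + √(6² + D²))) = 9 - D*L/(√(-1 + √(36 + D²))) = 9 - D*L/√(-1 + √(36 + D²)))
m(-8, 18)² = (9 - 1*18*(-8)/√(-1 + √(36 + 18²)))² = (9 - 1*18*(-8)/√(-1 + √(36 + 324)))² = (9 - 1*18*(-8)/√(-1 + √360))² = (9 - 1*18*(-8)/√(-1 + 6*√10))² = (9 + 144/√(-1 + 6*√10))²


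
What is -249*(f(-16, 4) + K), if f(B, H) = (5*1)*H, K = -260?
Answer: 59760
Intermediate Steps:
f(B, H) = 5*H
-249*(f(-16, 4) + K) = -249*(5*4 - 260) = -249*(20 - 260) = -249*(-240) = 59760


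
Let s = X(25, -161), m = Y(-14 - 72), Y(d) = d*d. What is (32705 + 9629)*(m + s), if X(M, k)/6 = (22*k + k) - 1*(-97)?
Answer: -602836160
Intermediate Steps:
Y(d) = d²
m = 7396 (m = (-14 - 72)² = (-86)² = 7396)
X(M, k) = 582 + 138*k (X(M, k) = 6*((22*k + k) - 1*(-97)) = 6*(23*k + 97) = 6*(97 + 23*k) = 582 + 138*k)
s = -21636 (s = 582 + 138*(-161) = 582 - 22218 = -21636)
(32705 + 9629)*(m + s) = (32705 + 9629)*(7396 - 21636) = 42334*(-14240) = -602836160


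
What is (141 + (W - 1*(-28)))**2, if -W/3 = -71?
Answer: 145924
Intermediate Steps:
W = 213 (W = -3*(-71) = 213)
(141 + (W - 1*(-28)))**2 = (141 + (213 - 1*(-28)))**2 = (141 + (213 + 28))**2 = (141 + 241)**2 = 382**2 = 145924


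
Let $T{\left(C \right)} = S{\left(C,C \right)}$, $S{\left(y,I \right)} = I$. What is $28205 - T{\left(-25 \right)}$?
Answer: $28230$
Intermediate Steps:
$T{\left(C \right)} = C$
$28205 - T{\left(-25 \right)} = 28205 - -25 = 28205 + 25 = 28230$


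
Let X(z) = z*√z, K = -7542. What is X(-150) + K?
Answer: -7542 - 750*I*√6 ≈ -7542.0 - 1837.1*I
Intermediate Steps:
X(z) = z^(3/2)
X(-150) + K = (-150)^(3/2) - 7542 = -750*I*√6 - 7542 = -7542 - 750*I*√6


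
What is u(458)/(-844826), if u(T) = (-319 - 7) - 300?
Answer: 313/422413 ≈ 0.00074098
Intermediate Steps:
u(T) = -626 (u(T) = -326 - 300 = -626)
u(458)/(-844826) = -626/(-844826) = -626*(-1/844826) = 313/422413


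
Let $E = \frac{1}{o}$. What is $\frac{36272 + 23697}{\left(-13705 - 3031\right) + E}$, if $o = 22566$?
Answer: $- \frac{1353260454}{377664575} \approx -3.5832$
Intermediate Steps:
$E = \frac{1}{22566} \approx 4.4314 \cdot 10^{-5}$
$\frac{36272 + 23697}{\left(-13705 - 3031\right) + E} = \frac{36272 + 23697}{\left(-13705 - 3031\right) + \frac{1}{22566}} = \frac{59969}{\left(-13705 - 3031\right) + \frac{1}{22566}} = \frac{59969}{-16736 + \frac{1}{22566}} = \frac{59969}{- \frac{377664575}{22566}} = 59969 \left(- \frac{22566}{377664575}\right) = - \frac{1353260454}{377664575}$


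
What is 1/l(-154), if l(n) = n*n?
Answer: 1/23716 ≈ 4.2166e-5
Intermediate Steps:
l(n) = n**2
1/l(-154) = 1/((-154)**2) = 1/23716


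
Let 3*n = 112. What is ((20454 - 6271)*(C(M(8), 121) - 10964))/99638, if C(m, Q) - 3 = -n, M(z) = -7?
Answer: -467968085/298914 ≈ -1565.6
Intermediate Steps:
n = 112/3 (n = (1/3)*112 = 112/3 ≈ 37.333)
C(m, Q) = -103/3 (C(m, Q) = 3 - 1*112/3 = 3 - 112/3 = -103/3)
((20454 - 6271)*(C(M(8), 121) - 10964))/99638 = ((20454 - 6271)*(-103/3 - 10964))/99638 = (14183*(-32995/3))*(1/99638) = -467968085/3*1/99638 = -467968085/298914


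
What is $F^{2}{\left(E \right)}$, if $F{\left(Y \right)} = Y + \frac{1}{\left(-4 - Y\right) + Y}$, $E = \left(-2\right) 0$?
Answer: $\frac{1}{16} \approx 0.0625$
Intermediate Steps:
$E = 0$
$F{\left(Y \right)} = - \frac{1}{4} + Y$ ($F{\left(Y \right)} = Y + \frac{1}{-4} = Y - \frac{1}{4} = - \frac{1}{4} + Y$)
$F^{2}{\left(E \right)} = \left(- \frac{1}{4} + 0\right)^{2} = \left(- \frac{1}{4}\right)^{2} = \frac{1}{16}$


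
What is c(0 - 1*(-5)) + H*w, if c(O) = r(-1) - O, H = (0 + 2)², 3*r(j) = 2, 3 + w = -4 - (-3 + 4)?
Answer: -109/3 ≈ -36.333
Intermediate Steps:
w = -8 (w = -3 + (-4 - (-3 + 4)) = -3 + (-4 - 1*1) = -3 + (-4 - 1) = -3 - 5 = -8)
r(j) = ⅔ (r(j) = (⅓)*2 = ⅔)
H = 4 (H = 2² = 4)
c(O) = ⅔ - O
c(0 - 1*(-5)) + H*w = (⅔ - (0 - 1*(-5))) + 4*(-8) = (⅔ - (0 + 5)) - 32 = (⅔ - 1*5) - 32 = (⅔ - 5) - 32 = -13/3 - 32 = -109/3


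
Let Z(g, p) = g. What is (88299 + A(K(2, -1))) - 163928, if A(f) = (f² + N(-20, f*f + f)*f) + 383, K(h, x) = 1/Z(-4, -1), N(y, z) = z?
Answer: -4815737/64 ≈ -75246.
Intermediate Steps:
K(h, x) = -¼ (K(h, x) = 1/(-4) = -¼)
A(f) = 383 + f² + f*(f + f²) (A(f) = (f² + (f*f + f)*f) + 383 = (f² + (f² + f)*f) + 383 = (f² + (f + f²)*f) + 383 = (f² + f*(f + f²)) + 383 = 383 + f² + f*(f + f²))
(88299 + A(K(2, -1))) - 163928 = (88299 + (383 + (-¼)³ + 2*(-¼)²)) - 163928 = (88299 + (383 - 1/64 + 2*(1/16))) - 163928 = (88299 + (383 - 1/64 + ⅛)) - 163928 = (88299 + 24519/64) - 163928 = 5675655/64 - 163928 = -4815737/64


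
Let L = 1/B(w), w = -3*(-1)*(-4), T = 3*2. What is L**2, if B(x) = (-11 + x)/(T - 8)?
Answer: 4/529 ≈ 0.0075614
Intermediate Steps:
T = 6
w = -12 (w = 3*(-4) = -12)
B(x) = 11/2 - x/2 (B(x) = (-11 + x)/(6 - 8) = (-11 + x)/(-2) = (-11 + x)*(-1/2) = 11/2 - x/2)
L = 2/23 (L = 1/(11/2 - 1/2*(-12)) = 1/(11/2 + 6) = 1/(23/2) = 2/23 ≈ 0.086957)
L**2 = (2/23)**2 = 4/529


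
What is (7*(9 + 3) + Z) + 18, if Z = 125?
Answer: 227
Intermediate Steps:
(7*(9 + 3) + Z) + 18 = (7*(9 + 3) + 125) + 18 = (7*12 + 125) + 18 = (84 + 125) + 18 = 209 + 18 = 227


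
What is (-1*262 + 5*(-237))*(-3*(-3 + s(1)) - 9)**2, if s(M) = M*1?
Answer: -13023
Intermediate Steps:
s(M) = M
(-1*262 + 5*(-237))*(-3*(-3 + s(1)) - 9)**2 = (-1*262 + 5*(-237))*(-3*(-3 + 1) - 9)**2 = (-262 - 1185)*(-3*(-2) - 9)**2 = -1447*(6 - 9)**2 = -1447*(-3)**2 = -1447*9 = -13023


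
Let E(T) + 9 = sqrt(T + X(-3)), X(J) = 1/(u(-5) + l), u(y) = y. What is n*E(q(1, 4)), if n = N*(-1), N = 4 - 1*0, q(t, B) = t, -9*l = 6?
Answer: 36 - 4*sqrt(238)/17 ≈ 32.370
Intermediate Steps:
l = -2/3 (l = -1/9*6 = -2/3 ≈ -0.66667)
N = 4 (N = 4 + 0 = 4)
X(J) = -3/17 (X(J) = 1/(-5 - 2/3) = 1/(-17/3) = -3/17)
E(T) = -9 + sqrt(-3/17 + T) (E(T) = -9 + sqrt(T - 3/17) = -9 + sqrt(-3/17 + T))
n = -4 (n = 4*(-1) = -4)
n*E(q(1, 4)) = -4*(-9 + sqrt(-51 + 289*1)/17) = -4*(-9 + sqrt(-51 + 289)/17) = -4*(-9 + sqrt(238)/17) = 36 - 4*sqrt(238)/17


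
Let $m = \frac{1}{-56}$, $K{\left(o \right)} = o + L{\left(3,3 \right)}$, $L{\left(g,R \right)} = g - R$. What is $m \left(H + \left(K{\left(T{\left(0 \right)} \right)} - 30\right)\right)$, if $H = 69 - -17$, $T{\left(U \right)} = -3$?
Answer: $- \frac{53}{56} \approx -0.94643$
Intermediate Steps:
$K{\left(o \right)} = o$ ($K{\left(o \right)} = o + \left(3 - 3\right) = o + 0 = o$)
$H = 86$ ($H = 69 + 17 = 86$)
$m = - \frac{1}{56} \approx -0.017857$
$m \left(H + \left(K{\left(T{\left(0 \right)} \right)} - 30\right)\right) = - \frac{86 - 33}{56} = \left(- \frac{1}{56}\right) 53 = - \frac{53}{56}$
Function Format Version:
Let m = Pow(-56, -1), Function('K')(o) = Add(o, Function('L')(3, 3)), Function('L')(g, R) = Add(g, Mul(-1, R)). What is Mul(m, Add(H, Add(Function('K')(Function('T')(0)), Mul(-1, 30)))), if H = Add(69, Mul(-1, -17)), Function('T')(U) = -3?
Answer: Rational(-53, 56) ≈ -0.94643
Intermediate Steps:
Function('K')(o) = o (Function('K')(o) = Add(o, Add(3, Mul(-1, 3))) = Add(o, Add(3, -3)) = Add(o, 0) = o)
H = 86 (H = Add(69, 17) = 86)
m = Rational(-1, 56) ≈ -0.017857
Mul(m, Add(H, Add(Function('K')(Function('T')(0)), Mul(-1, 30)))) = Mul(Rational(-1, 56), Add(86, Add(-3, Mul(-1, 30)))) = Mul(Rational(-1, 56), Add(86, Add(-3, -30))) = Mul(Rational(-1, 56), Add(86, -33)) = Mul(Rational(-1, 56), 53) = Rational(-53, 56)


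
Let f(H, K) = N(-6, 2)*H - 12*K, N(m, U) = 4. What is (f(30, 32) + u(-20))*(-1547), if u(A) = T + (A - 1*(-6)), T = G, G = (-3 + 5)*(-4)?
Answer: 442442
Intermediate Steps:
G = -8 (G = 2*(-4) = -8)
f(H, K) = -12*K + 4*H (f(H, K) = 4*H - 12*K = -12*K + 4*H)
T = -8
u(A) = -2 + A (u(A) = -8 + (A - 1*(-6)) = -8 + (A + 6) = -8 + (6 + A) = -2 + A)
(f(30, 32) + u(-20))*(-1547) = ((-12*32 + 4*30) + (-2 - 20))*(-1547) = ((-384 + 120) - 22)*(-1547) = (-264 - 22)*(-1547) = -286*(-1547) = 442442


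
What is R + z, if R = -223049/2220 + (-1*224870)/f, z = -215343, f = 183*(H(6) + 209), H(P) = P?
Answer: -1254573547867/5823060 ≈ -2.1545e+5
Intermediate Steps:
f = 39345 (f = 183*(6 + 209) = 183*215 = 39345)
R = -618338287/5823060 (R = -223049/2220 - 1*224870/39345 = -223049*1/2220 - 224870*1/39345 = -223049/2220 - 44974/7869 = -618338287/5823060 ≈ -106.19)
R + z = -618338287/5823060 - 215343 = -1254573547867/5823060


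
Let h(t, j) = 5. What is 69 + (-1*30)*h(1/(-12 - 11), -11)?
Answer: -81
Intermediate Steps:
69 + (-1*30)*h(1/(-12 - 11), -11) = 69 - 1*30*5 = 69 - 30*5 = 69 - 150 = -81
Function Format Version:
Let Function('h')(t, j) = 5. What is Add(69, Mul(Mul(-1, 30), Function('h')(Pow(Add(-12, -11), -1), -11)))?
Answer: -81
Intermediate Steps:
Add(69, Mul(Mul(-1, 30), Function('h')(Pow(Add(-12, -11), -1), -11))) = Add(69, Mul(Mul(-1, 30), 5)) = Add(69, Mul(-30, 5)) = Add(69, -150) = -81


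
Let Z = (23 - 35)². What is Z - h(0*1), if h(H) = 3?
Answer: 141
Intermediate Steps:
Z = 144 (Z = (-12)² = 144)
Z - h(0*1) = 144 - 1*3 = 144 - 3 = 141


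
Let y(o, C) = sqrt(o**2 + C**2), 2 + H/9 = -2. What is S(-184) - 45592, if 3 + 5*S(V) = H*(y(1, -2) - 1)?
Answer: -227927/5 - 36*sqrt(5)/5 ≈ -45602.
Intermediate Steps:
H = -36 (H = -18 + 9*(-2) = -18 - 18 = -36)
y(o, C) = sqrt(C**2 + o**2)
S(V) = 33/5 - 36*sqrt(5)/5 (S(V) = -3/5 + (-36*(sqrt((-2)**2 + 1**2) - 1))/5 = -3/5 + (-36*(sqrt(4 + 1) - 1))/5 = -3/5 + (-36*(sqrt(5) - 1))/5 = -3/5 + (-36*(-1 + sqrt(5)))/5 = -3/5 + (36 - 36*sqrt(5))/5 = -3/5 + (36/5 - 36*sqrt(5)/5) = 33/5 - 36*sqrt(5)/5)
S(-184) - 45592 = (33/5 - 36*sqrt(5)/5) - 45592 = -227927/5 - 36*sqrt(5)/5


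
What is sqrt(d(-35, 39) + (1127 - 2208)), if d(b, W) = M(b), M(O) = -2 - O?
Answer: 2*I*sqrt(262) ≈ 32.373*I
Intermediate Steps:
d(b, W) = -2 - b
sqrt(d(-35, 39) + (1127 - 2208)) = sqrt((-2 - 1*(-35)) + (1127 - 2208)) = sqrt((-2 + 35) - 1081) = sqrt(33 - 1081) = sqrt(-1048) = 2*I*sqrt(262)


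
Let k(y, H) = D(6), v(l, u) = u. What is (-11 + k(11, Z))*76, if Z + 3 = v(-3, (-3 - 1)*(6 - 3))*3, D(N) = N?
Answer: -380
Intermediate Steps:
Z = -39 (Z = -3 + ((-3 - 1)*(6 - 3))*3 = -3 - 4*3*3 = -3 - 12*3 = -3 - 36 = -39)
k(y, H) = 6
(-11 + k(11, Z))*76 = (-11 + 6)*76 = -5*76 = -380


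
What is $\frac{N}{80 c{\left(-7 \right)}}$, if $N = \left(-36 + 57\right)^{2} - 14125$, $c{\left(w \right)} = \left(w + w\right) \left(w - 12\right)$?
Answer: $- \frac{3421}{5320} \approx -0.64305$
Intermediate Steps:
$c{\left(w \right)} = 2 w \left(-12 + w\right)$
$N = -13684$ ($N = 21^{2} - 14125 = 441 - 14125 = -13684$)
$\frac{N}{80 c{\left(-7 \right)}} = - \frac{13684}{80 \cdot 2 \left(-7\right) \left(-12 - 7\right)} = - \frac{13684}{80 \cdot 2 \left(-7\right) \left(-19\right)} = - \frac{13684}{80 \cdot 266} = - \frac{13684}{21280} = \left(-13684\right) \frac{1}{21280} = - \frac{3421}{5320}$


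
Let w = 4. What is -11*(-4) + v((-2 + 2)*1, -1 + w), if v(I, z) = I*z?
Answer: 44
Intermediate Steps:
-11*(-4) + v((-2 + 2)*1, -1 + w) = -11*(-4) + ((-2 + 2)*1)*(-1 + 4) = 44 + (0*1)*3 = 44 + 0*3 = 44 + 0 = 44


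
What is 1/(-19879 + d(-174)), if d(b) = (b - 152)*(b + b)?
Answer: 1/93569 ≈ 1.0687e-5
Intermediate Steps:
d(b) = 2*b*(-152 + b) (d(b) = (-152 + b)*(2*b) = 2*b*(-152 + b))
1/(-19879 + d(-174)) = 1/(-19879 + 2*(-174)*(-152 - 174)) = 1/(-19879 + 2*(-174)*(-326)) = 1/(-19879 + 113448) = 1/93569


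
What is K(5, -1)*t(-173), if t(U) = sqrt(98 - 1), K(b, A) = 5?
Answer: 5*sqrt(97) ≈ 49.244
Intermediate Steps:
t(U) = sqrt(97)
K(5, -1)*t(-173) = 5*sqrt(97)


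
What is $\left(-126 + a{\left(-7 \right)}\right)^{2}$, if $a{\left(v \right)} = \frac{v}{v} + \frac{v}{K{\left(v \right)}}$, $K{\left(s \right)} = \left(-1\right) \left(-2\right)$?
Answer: $\frac{66049}{4} \approx 16512.0$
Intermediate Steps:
$K{\left(s \right)} = 2$
$a{\left(v \right)} = 1 + \frac{v}{2}$ ($a{\left(v \right)} = \frac{v}{v} + \frac{v}{2} = 1 + v \frac{1}{2} = 1 + \frac{v}{2}$)
$\left(-126 + a{\left(-7 \right)}\right)^{2} = \left(-126 + \left(1 + \frac{1}{2} \left(-7\right)\right)\right)^{2} = \left(-126 + \left(1 - \frac{7}{2}\right)\right)^{2} = \left(-126 - \frac{5}{2}\right)^{2} = \left(- \frac{257}{2}\right)^{2} = \frac{66049}{4}$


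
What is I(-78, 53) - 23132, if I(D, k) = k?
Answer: -23079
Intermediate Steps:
I(-78, 53) - 23132 = 53 - 23132 = -23079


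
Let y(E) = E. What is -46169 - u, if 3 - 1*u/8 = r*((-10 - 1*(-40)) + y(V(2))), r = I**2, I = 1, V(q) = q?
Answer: -45937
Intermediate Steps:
r = 1 (r = 1**2 = 1)
u = -232 (u = 24 - 8*((-10 - 1*(-40)) + 2) = 24 - 8*((-10 + 40) + 2) = 24 - 8*(30 + 2) = 24 - 8*32 = 24 - 256 = -232)
-46169 - u = -46169 - 1*(-232) = -46169 + 232 = -45937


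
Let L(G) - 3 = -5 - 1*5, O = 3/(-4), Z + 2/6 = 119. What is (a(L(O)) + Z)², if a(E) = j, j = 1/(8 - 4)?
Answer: 2036329/144 ≈ 14141.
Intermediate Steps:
Z = 356/3 (Z = -⅓ + 119 = 356/3 ≈ 118.67)
O = -¾ (O = 3*(-¼) = -¾ ≈ -0.75000)
j = ¼ (j = 1/4 = ¼ ≈ 0.25000)
L(G) = -7 (L(G) = 3 + (-5 - 1*5) = 3 + (-5 - 5) = 3 - 10 = -7)
a(E) = ¼
(a(L(O)) + Z)² = (¼ + 356/3)² = (1427/12)² = 2036329/144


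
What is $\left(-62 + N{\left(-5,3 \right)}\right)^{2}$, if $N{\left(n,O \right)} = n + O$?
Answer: $4096$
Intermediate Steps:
$N{\left(n,O \right)} = O + n$
$\left(-62 + N{\left(-5,3 \right)}\right)^{2} = \left(-62 + \left(3 - 5\right)\right)^{2} = \left(-62 - 2\right)^{2} = \left(-64\right)^{2} = 4096$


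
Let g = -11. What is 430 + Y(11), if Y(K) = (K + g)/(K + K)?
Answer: 430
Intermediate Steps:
Y(K) = (-11 + K)/(2*K) (Y(K) = (K - 11)/(K + K) = (-11 + K)/((2*K)) = (-11 + K)*(1/(2*K)) = (-11 + K)/(2*K))
430 + Y(11) = 430 + (½)*(-11 + 11)/11 = 430 + (½)*(1/11)*0 = 430 + 0 = 430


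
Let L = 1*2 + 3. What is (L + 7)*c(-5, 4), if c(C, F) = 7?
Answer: 84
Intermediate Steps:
L = 5 (L = 2 + 3 = 5)
(L + 7)*c(-5, 4) = (5 + 7)*7 = 12*7 = 84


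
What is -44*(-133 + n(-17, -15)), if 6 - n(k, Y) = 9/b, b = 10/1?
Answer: 28138/5 ≈ 5627.6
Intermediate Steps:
b = 10 (b = 10*1 = 10)
n(k, Y) = 51/10 (n(k, Y) = 6 - 9/10 = 51/10)
-44*(-133 + n(-17, -15)) = -44*(-133 + 51/10) = -44*(-1279/10) = 28138/5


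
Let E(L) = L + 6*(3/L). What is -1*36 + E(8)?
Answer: -103/4 ≈ -25.750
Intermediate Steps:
E(L) = L + 18/L
-1*36 + E(8) = -1*36 + (8 + 18/8) = -36 + (8 + 18*(⅛)) = -36 + (8 + 9/4) = -36 + 41/4 = -103/4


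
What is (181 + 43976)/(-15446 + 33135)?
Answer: 44157/17689 ≈ 2.4963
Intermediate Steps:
(181 + 43976)/(-15446 + 33135) = 44157/17689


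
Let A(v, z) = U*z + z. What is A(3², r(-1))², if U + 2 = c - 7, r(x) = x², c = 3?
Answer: 25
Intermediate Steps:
U = -6 (U = -2 + (3 - 7) = -2 - 4 = -6)
A(v, z) = -5*z (A(v, z) = -6*z + z = -5*z)
A(3², r(-1))² = (-5*(-1)²)² = (-5*1)² = (-5)² = 25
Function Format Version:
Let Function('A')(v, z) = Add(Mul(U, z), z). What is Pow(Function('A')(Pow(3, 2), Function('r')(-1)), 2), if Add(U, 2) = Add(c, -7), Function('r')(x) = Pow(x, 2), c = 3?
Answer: 25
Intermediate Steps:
U = -6 (U = Add(-2, Add(3, -7)) = Add(-2, -4) = -6)
Function('A')(v, z) = Mul(-5, z) (Function('A')(v, z) = Add(Mul(-6, z), z) = Mul(-5, z))
Pow(Function('A')(Pow(3, 2), Function('r')(-1)), 2) = Pow(Mul(-5, Pow(-1, 2)), 2) = Pow(Mul(-5, 1), 2) = Pow(-5, 2) = 25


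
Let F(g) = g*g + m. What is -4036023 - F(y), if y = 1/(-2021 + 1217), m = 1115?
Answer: -2609670597409/646416 ≈ -4.0371e+6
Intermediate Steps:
y = -1/804 (y = 1/(-804) = -1/804 ≈ -0.0012438)
F(g) = 1115 + g² (F(g) = g*g + 1115 = g² + 1115 = 1115 + g²)
-4036023 - F(y) = -4036023 - (1115 + (-1/804)²) = -4036023 - (1115 + 1/646416) = -4036023 - 1*720753841/646416 = -4036023 - 720753841/646416 = -2609670597409/646416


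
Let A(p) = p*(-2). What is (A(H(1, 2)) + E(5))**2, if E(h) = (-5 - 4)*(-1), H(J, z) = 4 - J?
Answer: 9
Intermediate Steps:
E(h) = 9 (E(h) = -9*(-1) = 9)
A(p) = -2*p
(A(H(1, 2)) + E(5))**2 = (-2*(4 - 1*1) + 9)**2 = (-2*(4 - 1) + 9)**2 = (-2*3 + 9)**2 = (-6 + 9)**2 = 3**2 = 9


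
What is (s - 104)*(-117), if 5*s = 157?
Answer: 42471/5 ≈ 8494.2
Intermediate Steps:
s = 157/5 (s = (⅕)*157 = 157/5 ≈ 31.400)
(s - 104)*(-117) = (157/5 - 104)*(-117) = -363/5*(-117) = 42471/5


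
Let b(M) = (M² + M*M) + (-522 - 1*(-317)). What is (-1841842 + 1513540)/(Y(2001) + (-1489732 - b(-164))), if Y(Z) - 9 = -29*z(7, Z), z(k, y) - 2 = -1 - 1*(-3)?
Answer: 164151/771713 ≈ 0.21271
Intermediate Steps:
b(M) = -205 + 2*M² (b(M) = (M² + M²) + (-522 + 317) = 2*M² - 205 = -205 + 2*M²)
z(k, y) = 4 (z(k, y) = 2 + (-1 - 1*(-3)) = 2 + (-1 + 3) = 2 + 2 = 4)
Y(Z) = -107 (Y(Z) = 9 - 29*4 = 9 - 116 = -107)
(-1841842 + 1513540)/(Y(2001) + (-1489732 - b(-164))) = (-1841842 + 1513540)/(-107 + (-1489732 - (-205 + 2*(-164)²))) = -328302/(-107 + (-1489732 - (-205 + 2*26896))) = -328302/(-107 + (-1489732 - (-205 + 53792))) = -328302/(-107 + (-1489732 - 1*53587)) = -328302/(-107 + (-1489732 - 53587)) = -328302/(-107 - 1543319) = -328302/(-1543426) = -328302*(-1/1543426) = 164151/771713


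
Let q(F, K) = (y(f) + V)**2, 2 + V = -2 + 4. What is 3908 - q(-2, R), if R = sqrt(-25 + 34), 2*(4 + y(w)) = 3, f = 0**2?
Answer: 15607/4 ≈ 3901.8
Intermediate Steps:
f = 0
y(w) = -5/2 (y(w) = -4 + (1/2)*3 = -4 + 3/2 = -5/2)
V = 0 (V = -2 + (-2 + 4) = -2 + 2 = 0)
R = 3 (R = sqrt(9) = 3)
q(F, K) = 25/4 (q(F, K) = (-5/2 + 0)**2 = (-5/2)**2 = 25/4)
3908 - q(-2, R) = 3908 - 1*25/4 = 3908 - 25/4 = 15607/4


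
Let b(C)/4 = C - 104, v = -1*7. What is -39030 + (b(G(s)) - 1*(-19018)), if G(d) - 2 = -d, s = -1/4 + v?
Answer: -20391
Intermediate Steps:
v = -7
s = -29/4 (s = -1/4 - 7 = -29/4 ≈ -7.2500)
G(d) = 2 - d
b(C) = -416 + 4*C (b(C) = 4*(C - 104) = 4*(-104 + C) = -416 + 4*C)
-39030 + (b(G(s)) - 1*(-19018)) = -39030 + ((-416 + 4*(2 - 1*(-29/4))) - 1*(-19018)) = -39030 + ((-416 + 4*(2 + 29/4)) + 19018) = -39030 + ((-416 + 4*(37/4)) + 19018) = -39030 + ((-416 + 37) + 19018) = -39030 + (-379 + 19018) = -39030 + 18639 = -20391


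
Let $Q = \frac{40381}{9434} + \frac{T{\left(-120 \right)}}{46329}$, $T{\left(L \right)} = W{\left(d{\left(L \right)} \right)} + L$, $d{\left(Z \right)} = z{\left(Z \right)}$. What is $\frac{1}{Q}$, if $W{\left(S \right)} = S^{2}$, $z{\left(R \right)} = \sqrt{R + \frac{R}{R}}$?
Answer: $\frac{437067786}{1868556623} \approx 0.23391$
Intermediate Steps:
$z{\left(R \right)} = \sqrt{1 + R}$ ($z{\left(R \right)} = \sqrt{R + 1} = \sqrt{1 + R}$)
$d{\left(Z \right)} = \sqrt{1 + Z}$
$T{\left(L \right)} = 1 + 2 L$ ($T{\left(L \right)} = \left(\sqrt{1 + L}\right)^{2} + L = \left(1 + L\right) + L = 1 + 2 L$)
$Q = \frac{1868556623}{437067786}$ ($Q = \frac{40381}{9434} + \frac{1 + 2 \left(-120\right)}{46329} = 40381 \cdot \frac{1}{9434} + \left(1 - 240\right) \frac{1}{46329} = \frac{40381}{9434} - \frac{239}{46329} = \frac{1868556623}{437067786} \approx 4.2752$)
$\frac{1}{Q} = \frac{1}{\frac{1868556623}{437067786}} = \frac{437067786}{1868556623}$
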